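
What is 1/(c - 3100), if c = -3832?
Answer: -1/6932 ≈ -0.00014426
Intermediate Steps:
1/(c - 3100) = 1/(-3832 - 3100) = 1/(-6932) = -1/6932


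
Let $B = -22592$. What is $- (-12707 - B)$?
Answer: $-9885$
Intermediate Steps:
$- (-12707 - B) = - (-12707 - -22592) = - (-12707 + 22592) = \left(-1\right) 9885 = -9885$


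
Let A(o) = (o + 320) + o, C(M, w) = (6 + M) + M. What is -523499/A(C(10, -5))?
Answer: -523499/372 ≈ -1407.3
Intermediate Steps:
C(M, w) = 6 + 2*M
A(o) = 320 + 2*o (A(o) = (320 + o) + o = 320 + 2*o)
-523499/A(C(10, -5)) = -523499/(320 + 2*(6 + 2*10)) = -523499/(320 + 2*(6 + 20)) = -523499/(320 + 2*26) = -523499/(320 + 52) = -523499/372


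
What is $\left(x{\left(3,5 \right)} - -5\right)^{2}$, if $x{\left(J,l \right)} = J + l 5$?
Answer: $1089$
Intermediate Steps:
$x{\left(J,l \right)} = J + 5 l$
$\left(x{\left(3,5 \right)} - -5\right)^{2} = \left(\left(3 + 5 \cdot 5\right) - -5\right)^{2} = \left(\left(3 + 25\right) + 5\right)^{2} = \left(28 + 5\right)^{2} = 33^{2} = 1089$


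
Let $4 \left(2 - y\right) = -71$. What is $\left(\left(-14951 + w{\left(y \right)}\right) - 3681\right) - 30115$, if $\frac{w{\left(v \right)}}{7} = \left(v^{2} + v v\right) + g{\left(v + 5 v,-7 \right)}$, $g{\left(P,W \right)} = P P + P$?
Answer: $\frac{446713}{8} \approx 55839.0$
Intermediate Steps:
$y = \frac{79}{4}$ ($y = 2 - - \frac{71}{4} = 2 + \frac{71}{4} = \frac{79}{4} \approx 19.75$)
$g{\left(P,W \right)} = P + P^{2}$ ($g{\left(P,W \right)} = P^{2} + P = P + P^{2}$)
$w{\left(v \right)} = 14 v^{2} + 42 v \left(1 + 6 v\right)$ ($w{\left(v \right)} = 7 \left(\left(v^{2} + v v\right) + \left(v + 5 v\right) \left(1 + \left(v + 5 v\right)\right)\right) = 7 \left(\left(v^{2} + v^{2}\right) + 6 v \left(1 + 6 v\right)\right) = 7 \left(2 v^{2} + 6 v \left(1 + 6 v\right)\right) = 14 v^{2} + 42 v \left(1 + 6 v\right)$)
$\left(\left(-14951 + w{\left(y \right)}\right) - 3681\right) - 30115 = \left(\left(-14951 + 14 \cdot \frac{79}{4} \left(3 + 19 \cdot \frac{79}{4}\right)\right) - 3681\right) - 30115 = \left(\left(-14951 + 14 \cdot \frac{79}{4} \left(3 + \frac{1501}{4}\right)\right) - 3681\right) - 30115 = \left(\left(-14951 + 14 \cdot \frac{79}{4} \cdot \frac{1513}{4}\right) - 3681\right) - 30115 = \left(\left(-14951 + \frac{836689}{8}\right) - 3681\right) - 30115 = \left(\frac{717081}{8} - 3681\right) - 30115 = \frac{687633}{8} - 30115 = \frac{446713}{8}$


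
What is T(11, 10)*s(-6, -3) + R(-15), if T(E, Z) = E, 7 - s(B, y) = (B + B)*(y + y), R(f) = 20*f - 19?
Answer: -1034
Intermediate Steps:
R(f) = -19 + 20*f
s(B, y) = 7 - 4*B*y (s(B, y) = 7 - (B + B)*(y + y) = 7 - 2*B*2*y = 7 - 4*B*y)
T(11, 10)*s(-6, -3) + R(-15) = 11*(7 - 4*(-6)*(-3)) + (-19 + 20*(-15)) = 11*(7 - 72) + (-19 - 300) = 11*(-65) - 319 = -715 - 319 = -1034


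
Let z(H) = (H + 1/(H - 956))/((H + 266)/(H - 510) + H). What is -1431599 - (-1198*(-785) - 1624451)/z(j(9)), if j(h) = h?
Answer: -561599032020/711587 ≈ -7.8922e+5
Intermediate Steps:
z(H) = (H + 1/(-956 + H))/(H + (266 + H)/(-510 + H)) (z(H) = (H + 1/(-956 + H))/((266 + H)/(-510 + H) + H) = (H + 1/(-956 + H))/(H + (266 + H)/(-510 + H)))
-1431599 - (-1198*(-785) - 1624451)/z(j(9)) = -1431599 - (-1198*(-785) - 1624451)/((-510 + 9**3 - 1466*9**2 + 487561*9)/(-254296 + 9**3 - 1465*9**2 + 486870*9)) = -1431599 - (940430 - 1624451)/((-510 + 729 - 1466*81 + 4388049)/(-254296 + 729 - 1465*81 + 4381830)) = -1431599 - (-684021)/((-510 + 729 - 118746 + 4388049)/(-254296 + 729 - 118665 + 4381830)) = -1431599 - (-684021)/(4269522/4009598) = -1431599 - (-684021)/((1/4009598)*4269522) = -1431599 - (-684021)/2134761/2004799 = -1431599 - (-684021)*2004799/2134761 = -1431599 - 1*(-457108205593/711587) = -1431599 + 457108205593/711587 = -561599032020/711587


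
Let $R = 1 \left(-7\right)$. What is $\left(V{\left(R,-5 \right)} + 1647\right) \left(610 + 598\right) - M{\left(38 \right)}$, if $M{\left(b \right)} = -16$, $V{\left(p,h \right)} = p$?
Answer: $1981136$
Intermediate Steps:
$R = -7$
$\left(V{\left(R,-5 \right)} + 1647\right) \left(610 + 598\right) - M{\left(38 \right)} = \left(-7 + 1647\right) \left(610 + 598\right) - -16 = 1640 \cdot 1208 + 16 = 1981120 + 16 = 1981136$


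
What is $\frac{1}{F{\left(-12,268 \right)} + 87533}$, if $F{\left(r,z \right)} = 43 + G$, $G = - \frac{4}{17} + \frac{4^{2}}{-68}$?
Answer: $\frac{17}{1488784} \approx 1.1419 \cdot 10^{-5}$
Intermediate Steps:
$G = - \frac{8}{17}$ ($G = \left(-4\right) \frac{1}{17} + 16 \left(- \frac{1}{68}\right) = - \frac{4}{17} - \frac{4}{17} = - \frac{8}{17} \approx -0.47059$)
$F{\left(r,z \right)} = \frac{723}{17}$ ($F{\left(r,z \right)} = 43 - \frac{8}{17} = \frac{723}{17}$)
$\frac{1}{F{\left(-12,268 \right)} + 87533} = \frac{1}{\frac{723}{17} + 87533} = \frac{1}{\frac{1488784}{17}} = \frac{17}{1488784}$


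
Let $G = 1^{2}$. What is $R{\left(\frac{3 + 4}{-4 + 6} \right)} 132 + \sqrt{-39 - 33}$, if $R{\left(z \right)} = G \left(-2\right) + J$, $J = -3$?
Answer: $-660 + 6 i \sqrt{2} \approx -660.0 + 8.4853 i$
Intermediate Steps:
$G = 1$
$R{\left(z \right)} = -5$ ($R{\left(z \right)} = 1 \left(-2\right) - 3 = -2 - 3 = -5$)
$R{\left(\frac{3 + 4}{-4 + 6} \right)} 132 + \sqrt{-39 - 33} = \left(-5\right) 132 + \sqrt{-39 - 33} = -660 + \sqrt{-72} = -660 + 6 i \sqrt{2}$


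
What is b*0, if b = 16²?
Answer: 0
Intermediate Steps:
b = 256
b*0 = 256*0 = 0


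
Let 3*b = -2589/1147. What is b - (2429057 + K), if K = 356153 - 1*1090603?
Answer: -1943715092/1147 ≈ -1.6946e+6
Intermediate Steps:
K = -734450 (K = 356153 - 1090603 = -734450)
b = -863/1147 (b = (-2589/1147)/3 = (-2589*1/1147)/3 = (⅓)*(-2589/1147) = -863/1147 ≈ -0.75240)
b - (2429057 + K) = -863/1147 - (2429057 - 734450) = -863/1147 - 1*1694607 = -863/1147 - 1694607 = -1943715092/1147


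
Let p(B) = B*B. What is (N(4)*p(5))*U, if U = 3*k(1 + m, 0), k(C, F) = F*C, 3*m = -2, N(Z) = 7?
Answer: 0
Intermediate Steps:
p(B) = B²
m = -⅔ (m = (⅓)*(-2) = -⅔ ≈ -0.66667)
k(C, F) = C*F
U = 0 (U = 3*((1 - ⅔)*0) = 3*((⅓)*0) = 3*0 = 0)
(N(4)*p(5))*U = (7*5²)*0 = (7*25)*0 = 175*0 = 0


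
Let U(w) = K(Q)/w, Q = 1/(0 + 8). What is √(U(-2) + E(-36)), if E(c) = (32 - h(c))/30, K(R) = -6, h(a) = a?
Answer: √1185/15 ≈ 2.2949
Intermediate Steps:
Q = ⅛ (Q = 1/8 = ⅛ ≈ 0.12500)
U(w) = -6/w
E(c) = 16/15 - c/30 (E(c) = (32 - c)/30 = (32 - c)*(1/30) = 16/15 - c/30)
√(U(-2) + E(-36)) = √(-6/(-2) + (16/15 - 1/30*(-36))) = √(-6*(-½) + (16/15 + 6/5)) = √(3 + 34/15) = √(79/15) = √1185/15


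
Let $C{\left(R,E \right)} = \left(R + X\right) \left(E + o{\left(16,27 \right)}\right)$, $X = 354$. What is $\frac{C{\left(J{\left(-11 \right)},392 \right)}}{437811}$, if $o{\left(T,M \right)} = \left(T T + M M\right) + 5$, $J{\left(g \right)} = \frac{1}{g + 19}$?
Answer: $\frac{1957603}{1751244} \approx 1.1178$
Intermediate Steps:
$J{\left(g \right)} = \frac{1}{19 + g}$
$o{\left(T,M \right)} = 5 + M^{2} + T^{2}$ ($o{\left(T,M \right)} = \left(T^{2} + M^{2}\right) + 5 = \left(M^{2} + T^{2}\right) + 5 = 5 + M^{2} + T^{2}$)
$C{\left(R,E \right)} = \left(354 + R\right) \left(990 + E\right)$ ($C{\left(R,E \right)} = \left(R + 354\right) \left(E + \left(5 + 27^{2} + 16^{2}\right)\right) = \left(354 + R\right) \left(E + \left(5 + 729 + 256\right)\right) = \left(354 + R\right) \left(E + 990\right) = \left(354 + R\right) \left(990 + E\right)$)
$\frac{C{\left(J{\left(-11 \right)},392 \right)}}{437811} = \frac{350460 + 354 \cdot 392 + \frac{990}{19 - 11} + \frac{392}{19 - 11}}{437811} = \left(350460 + 138768 + \frac{990}{8} + \frac{392}{8}\right) \frac{1}{437811} = \left(350460 + 138768 + 990 \cdot \frac{1}{8} + 392 \cdot \frac{1}{8}\right) \frac{1}{437811} = \left(350460 + 138768 + \frac{495}{4} + 49\right) \frac{1}{437811} = \frac{1957603}{4} \cdot \frac{1}{437811} = \frac{1957603}{1751244}$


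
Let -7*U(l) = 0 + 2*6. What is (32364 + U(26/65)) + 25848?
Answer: 407472/7 ≈ 58210.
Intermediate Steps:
U(l) = -12/7 (U(l) = -(0 + 2*6)/7 = -(0 + 12)/7 = -⅐*12 = -12/7)
(32364 + U(26/65)) + 25848 = (32364 - 12/7) + 25848 = 226536/7 + 25848 = 407472/7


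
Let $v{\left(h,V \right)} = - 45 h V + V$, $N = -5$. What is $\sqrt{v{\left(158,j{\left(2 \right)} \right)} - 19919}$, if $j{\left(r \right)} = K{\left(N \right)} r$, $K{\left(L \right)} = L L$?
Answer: $i \sqrt{375369} \approx 612.67 i$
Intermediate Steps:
$K{\left(L \right)} = L^{2}$
$j{\left(r \right)} = 25 r$ ($j{\left(r \right)} = \left(-5\right)^{2} r = 25 r$)
$v{\left(h,V \right)} = V - 45 V h$ ($v{\left(h,V \right)} = - 45 V h + V = V - 45 V h$)
$\sqrt{v{\left(158,j{\left(2 \right)} \right)} - 19919} = \sqrt{25 \cdot 2 \left(1 - 7110\right) - 19919} = \sqrt{50 \left(1 - 7110\right) - 19919} = \sqrt{50 \left(-7109\right) - 19919} = \sqrt{-355450 - 19919} = \sqrt{-375369} = i \sqrt{375369}$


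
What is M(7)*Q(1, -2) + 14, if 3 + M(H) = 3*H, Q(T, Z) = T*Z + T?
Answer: -4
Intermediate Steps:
Q(T, Z) = T + T*Z
M(H) = -3 + 3*H
M(7)*Q(1, -2) + 14 = (-3 + 3*7)*(1*(1 - 2)) + 14 = (-3 + 21)*(1*(-1)) + 14 = 18*(-1) + 14 = -18 + 14 = -4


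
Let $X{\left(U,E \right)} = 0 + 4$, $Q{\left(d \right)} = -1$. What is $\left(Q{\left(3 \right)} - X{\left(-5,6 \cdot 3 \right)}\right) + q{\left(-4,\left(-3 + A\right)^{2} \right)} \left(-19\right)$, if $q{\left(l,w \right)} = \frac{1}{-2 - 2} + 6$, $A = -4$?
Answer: $- \frac{457}{4} \approx -114.25$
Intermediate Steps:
$X{\left(U,E \right)} = 4$
$q{\left(l,w \right)} = \frac{23}{4}$ ($q{\left(l,w \right)} = \frac{1}{-4} + 6 = - \frac{1}{4} + 6 = \frac{23}{4}$)
$\left(Q{\left(3 \right)} - X{\left(-5,6 \cdot 3 \right)}\right) + q{\left(-4,\left(-3 + A\right)^{2} \right)} \left(-19\right) = \left(-1 - 4\right) + \frac{23}{4} \left(-19\right) = \left(-1 - 4\right) - \frac{437}{4} = -5 - \frac{437}{4} = - \frac{457}{4}$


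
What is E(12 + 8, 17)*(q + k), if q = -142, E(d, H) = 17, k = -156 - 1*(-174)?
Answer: -2108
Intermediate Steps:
k = 18 (k = -156 + 174 = 18)
E(12 + 8, 17)*(q + k) = 17*(-142 + 18) = 17*(-124) = -2108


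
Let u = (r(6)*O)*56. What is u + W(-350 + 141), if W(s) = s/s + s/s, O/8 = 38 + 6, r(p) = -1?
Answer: -19710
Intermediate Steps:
O = 352 (O = 8*(38 + 6) = 8*44 = 352)
W(s) = 2 (W(s) = 1 + 1 = 2)
u = -19712 (u = -1*352*56 = -352*56 = -19712)
u + W(-350 + 141) = -19712 + 2 = -19710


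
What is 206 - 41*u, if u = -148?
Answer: 6274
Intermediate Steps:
206 - 41*u = 206 - 41*(-148) = 206 + 6068 = 6274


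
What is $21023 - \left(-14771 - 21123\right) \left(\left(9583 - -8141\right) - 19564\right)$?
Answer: $-66023937$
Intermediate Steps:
$21023 - \left(-14771 - 21123\right) \left(\left(9583 - -8141\right) - 19564\right) = 21023 - - 35894 \left(\left(9583 + 8141\right) - 19564\right) = 21023 - - 35894 \left(17724 - 19564\right) = 21023 - \left(-35894\right) \left(-1840\right) = 21023 - 66044960 = -66023937$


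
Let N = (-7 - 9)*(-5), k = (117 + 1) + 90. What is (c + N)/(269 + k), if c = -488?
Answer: -136/159 ≈ -0.85535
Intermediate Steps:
k = 208 (k = 118 + 90 = 208)
N = 80 (N = -16*(-5) = 80)
(c + N)/(269 + k) = (-488 + 80)/(269 + 208) = -408/477 = -408*1/477 = -136/159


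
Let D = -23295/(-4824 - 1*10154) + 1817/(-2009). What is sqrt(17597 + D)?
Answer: sqrt(325181734125609454)/4298686 ≈ 132.66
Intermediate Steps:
D = 19584629/30090802 (D = -23295/(-4824 - 10154) + 1817*(-1/2009) = -23295/(-14978) - 1817/2009 = -23295*(-1/14978) - 1817/2009 = 23295/14978 - 1817/2009 = 19584629/30090802 ≈ 0.65085)
sqrt(17597 + D) = sqrt(17597 + 19584629/30090802) = sqrt(529527427423/30090802) = sqrt(325181734125609454)/4298686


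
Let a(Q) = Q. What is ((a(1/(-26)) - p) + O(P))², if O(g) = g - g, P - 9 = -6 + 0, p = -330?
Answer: 73599241/676 ≈ 1.0887e+5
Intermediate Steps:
P = 3 (P = 9 + (-6 + 0) = 9 - 6 = 3)
O(g) = 0
((a(1/(-26)) - p) + O(P))² = ((1/(-26) - 1*(-330)) + 0)² = ((-1/26 + 330) + 0)² = (8579/26 + 0)² = (8579/26)² = 73599241/676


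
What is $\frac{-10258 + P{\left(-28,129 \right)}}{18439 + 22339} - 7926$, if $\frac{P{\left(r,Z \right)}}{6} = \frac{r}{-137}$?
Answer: $- \frac{22140342907}{2793293} \approx -7926.3$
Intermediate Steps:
$P{\left(r,Z \right)} = - \frac{6 r}{137}$ ($P{\left(r,Z \right)} = 6 \frac{r}{-137} = 6 r \left(- \frac{1}{137}\right) = 6 \left(- \frac{r}{137}\right) = - \frac{6 r}{137}$)
$\frac{-10258 + P{\left(-28,129 \right)}}{18439 + 22339} - 7926 = \frac{-10258 - - \frac{168}{137}}{18439 + 22339} - 7926 = \frac{-10258 + \frac{168}{137}}{40778} - 7926 = \left(- \frac{1405178}{137}\right) \frac{1}{40778} - 7926 = - \frac{702589}{2793293} - 7926 = - \frac{22140342907}{2793293}$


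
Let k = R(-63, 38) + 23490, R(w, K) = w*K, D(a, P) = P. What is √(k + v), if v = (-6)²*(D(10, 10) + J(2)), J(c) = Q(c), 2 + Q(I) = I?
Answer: 12*√149 ≈ 146.48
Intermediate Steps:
Q(I) = -2 + I
R(w, K) = K*w
J(c) = -2 + c
k = 21096 (k = 38*(-63) + 23490 = -2394 + 23490 = 21096)
v = 360 (v = (-6)²*(10 + (-2 + 2)) = 36*(10 + 0) = 36*10 = 360)
√(k + v) = √(21096 + 360) = √21456 = 12*√149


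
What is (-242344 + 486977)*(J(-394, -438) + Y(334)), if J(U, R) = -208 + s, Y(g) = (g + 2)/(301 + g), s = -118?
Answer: -50559280642/635 ≈ -7.9621e+7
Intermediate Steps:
Y(g) = (2 + g)/(301 + g)
J(U, R) = -326 (J(U, R) = -208 - 118 = -326)
(-242344 + 486977)*(J(-394, -438) + Y(334)) = (-242344 + 486977)*(-326 + (2 + 334)/(301 + 334)) = 244633*(-326 + 336/635) = 244633*(-206674/635) = -50559280642/635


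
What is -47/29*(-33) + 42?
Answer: 2769/29 ≈ 95.483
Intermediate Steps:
-47/29*(-33) + 42 = 1551/29 + 42 = 2769/29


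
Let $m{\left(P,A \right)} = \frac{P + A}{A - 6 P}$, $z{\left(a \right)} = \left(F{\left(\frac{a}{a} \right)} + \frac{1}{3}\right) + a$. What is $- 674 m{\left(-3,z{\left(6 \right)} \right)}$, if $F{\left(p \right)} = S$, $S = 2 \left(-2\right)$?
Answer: $\frac{1348}{61} \approx 22.098$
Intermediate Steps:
$S = -4$
$F{\left(p \right)} = -4$
$z{\left(a \right)} = - \frac{11}{3} + a$ ($z{\left(a \right)} = \left(-4 + \frac{1}{3}\right) + a = - \frac{11}{3} + a$)
$m{\left(P,A \right)} = \frac{A + P}{A - 6 P}$
$- 674 m{\left(-3,z{\left(6 \right)} \right)} = - 674 \frac{\left(- \frac{11}{3} + 6\right) - 3}{\left(- \frac{11}{3} + 6\right) - -18} = - 674 \frac{\frac{7}{3} - 3}{\frac{7}{3} + 18} = - 674 \frac{1}{\frac{61}{3}} \left(- \frac{2}{3}\right) = - 674 \cdot \frac{3}{61} \left(- \frac{2}{3}\right) = \left(-674\right) \left(- \frac{2}{61}\right) = \frac{1348}{61}$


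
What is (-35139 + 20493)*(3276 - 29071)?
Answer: 377793570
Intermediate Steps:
(-35139 + 20493)*(3276 - 29071) = -14646*(-25795) = 377793570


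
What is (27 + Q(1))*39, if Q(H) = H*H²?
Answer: 1092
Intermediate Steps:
Q(H) = H³
(27 + Q(1))*39 = (27 + 1³)*39 = (27 + 1)*39 = 28*39 = 1092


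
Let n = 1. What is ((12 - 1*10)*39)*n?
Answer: 78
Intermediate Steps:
((12 - 1*10)*39)*n = ((12 - 1*10)*39)*1 = ((12 - 10)*39)*1 = (2*39)*1 = 78*1 = 78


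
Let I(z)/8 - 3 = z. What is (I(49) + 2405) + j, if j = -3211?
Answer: -390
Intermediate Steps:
I(z) = 24 + 8*z
(I(49) + 2405) + j = ((24 + 8*49) + 2405) - 3211 = ((24 + 392) + 2405) - 3211 = (416 + 2405) - 3211 = 2821 - 3211 = -390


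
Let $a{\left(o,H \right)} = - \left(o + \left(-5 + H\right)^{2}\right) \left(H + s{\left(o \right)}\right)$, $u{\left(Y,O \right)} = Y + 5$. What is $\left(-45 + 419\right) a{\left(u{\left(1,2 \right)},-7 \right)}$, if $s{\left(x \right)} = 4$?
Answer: $168300$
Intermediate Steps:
$u{\left(Y,O \right)} = 5 + Y$
$a{\left(o,H \right)} = - \left(4 + H\right) \left(o + \left(-5 + H\right)^{2}\right)$ ($a{\left(o,H \right)} = - \left(o + \left(-5 + H\right)^{2}\right) \left(H + 4\right) = - \left(o + \left(-5 + H\right)^{2}\right) \left(4 + H\right) = - \left(4 + H\right) \left(o + \left(-5 + H\right)^{2}\right)$)
$\left(-45 + 419\right) a{\left(u{\left(1,2 \right)},-7 \right)} = \left(-45 + 419\right) \left(-100 - \left(-7\right)^{3} - 4 \left(5 + 1\right) + 6 \left(-7\right)^{2} + 15 \left(-7\right) - - 7 \left(5 + 1\right)\right) = 374 \left(-100 - -343 - 24 + 6 \cdot 49 - 105 - \left(-7\right) 6\right) = 374 \left(-100 + 343 - 24 + 294 - 105 + 42\right) = 374 \cdot 450 = 168300$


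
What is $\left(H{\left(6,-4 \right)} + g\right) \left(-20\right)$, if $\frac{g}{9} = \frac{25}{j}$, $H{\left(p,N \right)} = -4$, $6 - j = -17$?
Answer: $- \frac{2660}{23} \approx -115.65$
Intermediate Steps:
$j = 23$ ($j = 6 - -17 = 6 + 17 = 23$)
$g = \frac{225}{23}$ ($g = 9 \cdot \frac{25}{23} = \frac{225}{23} \approx 9.7826$)
$\left(H{\left(6,-4 \right)} + g\right) \left(-20\right) = \left(-4 + \frac{225}{23}\right) \left(-20\right) = \frac{133}{23} \left(-20\right) = - \frac{2660}{23}$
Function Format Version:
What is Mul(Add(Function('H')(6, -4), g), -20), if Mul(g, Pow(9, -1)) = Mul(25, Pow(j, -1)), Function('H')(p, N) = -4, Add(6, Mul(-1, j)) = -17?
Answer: Rational(-2660, 23) ≈ -115.65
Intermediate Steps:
j = 23 (j = Add(6, Mul(-1, -17)) = Add(6, 17) = 23)
g = Rational(225, 23) (g = Mul(9, Mul(25, Pow(23, -1))) = Mul(9, Mul(25, Rational(1, 23))) = Mul(9, Rational(25, 23)) = Rational(225, 23) ≈ 9.7826)
Mul(Add(Function('H')(6, -4), g), -20) = Mul(Add(-4, Rational(225, 23)), -20) = Mul(Rational(133, 23), -20) = Rational(-2660, 23)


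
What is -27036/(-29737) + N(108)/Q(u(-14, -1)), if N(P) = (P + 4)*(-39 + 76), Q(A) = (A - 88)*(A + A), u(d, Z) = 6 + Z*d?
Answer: -3105763/5055290 ≈ -0.61436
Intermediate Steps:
Q(A) = 2*A*(-88 + A) (Q(A) = (-88 + A)*(2*A) = 2*A*(-88 + A))
N(P) = 148 + 37*P (N(P) = (4 + P)*37 = 148 + 37*P)
-27036/(-29737) + N(108)/Q(u(-14, -1)) = -27036/(-29737) + (148 + 37*108)/((2*(6 - 1*(-14))*(-88 + (6 - 1*(-14))))) = -27036*(-1/29737) + (148 + 3996)/((2*(6 + 14)*(-88 + (6 + 14)))) = 27036/29737 + 4144/((2*20*(-88 + 20))) = 27036/29737 + 4144/((2*20*(-68))) = 27036/29737 + 4144/(-2720) = 27036/29737 + 4144*(-1/2720) = 27036/29737 - 259/170 = -3105763/5055290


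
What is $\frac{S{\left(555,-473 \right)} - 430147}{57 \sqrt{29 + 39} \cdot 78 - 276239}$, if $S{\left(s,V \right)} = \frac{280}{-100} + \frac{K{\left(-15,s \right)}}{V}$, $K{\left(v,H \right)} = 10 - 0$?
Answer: $\frac{281019129986153}{177289469380045} + \frac{9045870075684 \sqrt{17}}{177289469380045} \approx 1.7955$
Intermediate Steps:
$K{\left(v,H \right)} = 10$ ($K{\left(v,H \right)} = 10 + 0 = 10$)
$S{\left(s,V \right)} = - \frac{14}{5} + \frac{10}{V}$ ($S{\left(s,V \right)} = \frac{280}{-100} + \frac{10}{V} = 280 \left(- \frac{1}{100}\right) + \frac{10}{V} = - \frac{14}{5} + \frac{10}{V}$)
$\frac{S{\left(555,-473 \right)} - 430147}{57 \sqrt{29 + 39} \cdot 78 - 276239} = \frac{\left(- \frac{14}{5} + \frac{10}{-473}\right) - 430147}{57 \sqrt{29 + 39} \cdot 78 - 276239} = \frac{\left(- \frac{14}{5} + 10 \left(- \frac{1}{473}\right)\right) - 430147}{57 \sqrt{68} \cdot 78 - 276239} = \frac{\left(- \frac{14}{5} - \frac{10}{473}\right) - 430147}{57 \cdot 2 \sqrt{17} \cdot 78 - 276239} = \frac{- \frac{6672}{2365} - 430147}{114 \sqrt{17} \cdot 78 - 276239} = - \frac{1017304327}{2365 \left(8892 \sqrt{17} - 276239\right)} = - \frac{1017304327}{2365 \left(-276239 + 8892 \sqrt{17}\right)}$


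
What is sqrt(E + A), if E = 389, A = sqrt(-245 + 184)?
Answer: sqrt(389 + I*sqrt(61)) ≈ 19.724 + 0.198*I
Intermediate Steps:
A = I*sqrt(61) (A = sqrt(-61) = I*sqrt(61) ≈ 7.8102*I)
sqrt(E + A) = sqrt(389 + I*sqrt(61))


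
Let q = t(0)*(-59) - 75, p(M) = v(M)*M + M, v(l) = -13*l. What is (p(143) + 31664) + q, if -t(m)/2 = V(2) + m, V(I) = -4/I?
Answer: -234341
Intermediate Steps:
t(m) = 4 - 2*m (t(m) = -2*(-4/2 + m) = -2*(-4*½ + m) = -2*(-2 + m) = 4 - 2*m)
p(M) = M - 13*M² (p(M) = (-13*M)*M + M = -13*M² + M = M - 13*M²)
q = -311 (q = (4 - 2*0)*(-59) - 75 = (4 + 0)*(-59) - 75 = 4*(-59) - 75 = -236 - 75 = -311)
(p(143) + 31664) + q = (143*(1 - 13*143) + 31664) - 311 = (143*(1 - 1859) + 31664) - 311 = (143*(-1858) + 31664) - 311 = (-265694 + 31664) - 311 = -234030 - 311 = -234341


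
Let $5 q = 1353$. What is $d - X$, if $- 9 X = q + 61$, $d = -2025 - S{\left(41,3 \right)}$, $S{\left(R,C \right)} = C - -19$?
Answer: $- \frac{90457}{45} \approx -2010.2$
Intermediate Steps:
$q = \frac{1353}{5}$ ($q = \frac{1}{5} \cdot 1353 = \frac{1353}{5} \approx 270.6$)
$S{\left(R,C \right)} = 19 + C$ ($S{\left(R,C \right)} = C + 19 = 19 + C$)
$d = -2047$ ($d = -2025 - \left(19 + 3\right) = -2025 - 22 = -2047$)
$X = - \frac{1658}{45}$ ($X = - \frac{\frac{1353}{5} + 61}{9} = \left(- \frac{1}{9}\right) \frac{1658}{5} = - \frac{1658}{45} \approx -36.844$)
$d - X = -2047 - - \frac{1658}{45} = -2047 + \frac{1658}{45} = - \frac{90457}{45}$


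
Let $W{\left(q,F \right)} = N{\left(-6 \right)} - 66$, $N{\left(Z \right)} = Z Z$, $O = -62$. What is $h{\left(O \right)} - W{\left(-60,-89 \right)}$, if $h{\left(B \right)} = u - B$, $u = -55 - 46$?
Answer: $-9$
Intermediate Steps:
$u = -101$ ($u = -55 - 46 = -101$)
$N{\left(Z \right)} = Z^{2}$
$W{\left(q,F \right)} = -30$ ($W{\left(q,F \right)} = \left(-6\right)^{2} - 66 = 36 - 66 = -30$)
$h{\left(B \right)} = -101 - B$
$h{\left(O \right)} - W{\left(-60,-89 \right)} = \left(-101 - -62\right) - -30 = \left(-101 + 62\right) + 30 = -39 + 30 = -9$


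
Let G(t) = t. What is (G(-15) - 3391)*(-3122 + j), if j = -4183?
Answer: 24880830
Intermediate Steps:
(G(-15) - 3391)*(-3122 + j) = (-15 - 3391)*(-3122 - 4183) = -3406*(-7305) = 24880830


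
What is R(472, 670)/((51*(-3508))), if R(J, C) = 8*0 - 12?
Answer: 1/14909 ≈ 6.7074e-5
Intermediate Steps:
R(J, C) = -12 (R(J, C) = 0 - 12 = -12)
R(472, 670)/((51*(-3508))) = -12/(51*(-3508)) = -12/(-178908) = -12*(-1/178908) = 1/14909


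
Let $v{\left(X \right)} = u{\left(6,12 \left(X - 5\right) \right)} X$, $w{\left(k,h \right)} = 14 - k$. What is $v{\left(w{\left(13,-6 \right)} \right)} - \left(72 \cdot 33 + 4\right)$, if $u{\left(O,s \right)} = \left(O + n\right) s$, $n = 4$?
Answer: $-2860$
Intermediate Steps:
$u{\left(O,s \right)} = s \left(4 + O\right)$ ($u{\left(O,s \right)} = \left(O + 4\right) s = \left(4 + O\right) s = s \left(4 + O\right)$)
$v{\left(X \right)} = X \left(-600 + 120 X\right)$ ($v{\left(X \right)} = 12 \left(X - 5\right) \left(4 + 6\right) X = 12 \left(-5 + X\right) 10 X = \left(-60 + 12 X\right) 10 X = \left(-600 + 120 X\right) X = X \left(-600 + 120 X\right)$)
$v{\left(w{\left(13,-6 \right)} \right)} - \left(72 \cdot 33 + 4\right) = 120 \left(14 - 13\right) \left(-5 + \left(14 - 13\right)\right) - \left(72 \cdot 33 + 4\right) = 120 \left(14 - 13\right) \left(-5 + \left(14 - 13\right)\right) - \left(2376 + 4\right) = 120 \cdot 1 \left(-5 + 1\right) - 2380 = 120 \cdot 1 \left(-4\right) - 2380 = -480 - 2380 = -2860$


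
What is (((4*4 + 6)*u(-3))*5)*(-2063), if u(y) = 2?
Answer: -453860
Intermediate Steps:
(((4*4 + 6)*u(-3))*5)*(-2063) = (((4*4 + 6)*2)*5)*(-2063) = (((16 + 6)*2)*5)*(-2063) = ((22*2)*5)*(-2063) = (44*5)*(-2063) = 220*(-2063) = -453860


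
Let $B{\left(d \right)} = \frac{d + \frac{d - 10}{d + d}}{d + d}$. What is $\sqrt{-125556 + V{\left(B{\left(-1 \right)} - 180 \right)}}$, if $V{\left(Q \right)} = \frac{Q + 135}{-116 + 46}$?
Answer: $\frac{i \sqrt{50222130}}{20} \approx 354.34 i$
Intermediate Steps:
$B{\left(d \right)} = \frac{d + \frac{-10 + d}{2 d}}{2 d}$
$V{\left(Q \right)} = - \frac{27}{14} - \frac{Q}{70}$ ($V{\left(Q \right)} = \frac{135 + Q}{-70} = \left(135 + Q\right) \left(- \frac{1}{70}\right) = - \frac{27}{14} - \frac{Q}{70}$)
$\sqrt{-125556 + V{\left(B{\left(-1 \right)} - 180 \right)}} = \sqrt{-125556 - \left(\frac{27}{14} + \frac{\frac{-10 - 1 + 2 \left(-1\right)^{2}}{4 \cdot 1} - 180}{70}\right)} = \sqrt{-125556 - \left(\frac{27}{14} + \frac{\frac{1}{4} \cdot 1 \left(-10 - 1 + 2 \cdot 1\right) - 180}{70}\right)} = \sqrt{-125556 - \left(\frac{27}{14} + \frac{\frac{1}{4} \cdot 1 \left(-10 - 1 + 2\right) - 180}{70}\right)} = \sqrt{-125556 - \left(\frac{27}{14} + \frac{\frac{1}{4} \cdot 1 \left(-9\right) - 180}{70}\right)} = \sqrt{-125556 - \left(\frac{27}{14} + \frac{- \frac{9}{4} - 180}{70}\right)} = \sqrt{-125556 - - \frac{27}{40}} = \sqrt{-125556 + \left(- \frac{27}{14} + \frac{729}{280}\right)} = \sqrt{-125556 + \frac{27}{40}} = \sqrt{- \frac{5022213}{40}} = \frac{i \sqrt{50222130}}{20}$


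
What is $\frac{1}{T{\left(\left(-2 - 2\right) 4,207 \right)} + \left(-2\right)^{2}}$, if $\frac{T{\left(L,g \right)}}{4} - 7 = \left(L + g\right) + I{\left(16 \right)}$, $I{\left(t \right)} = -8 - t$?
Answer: $\frac{1}{700} \approx 0.0014286$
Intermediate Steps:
$T{\left(L,g \right)} = -68 + 4 L + 4 g$ ($T{\left(L,g \right)} = 28 + 4 \left(\left(L + g\right) - 24\right) = 28 + 4 \left(-24 + L + g\right) = 28 + \left(-96 + 4 L + 4 g\right) = -68 + 4 L + 4 g$)
$\frac{1}{T{\left(\left(-2 - 2\right) 4,207 \right)} + \left(-2\right)^{2}} = \frac{1}{\left(-68 + 4 \left(-2 - 2\right) 4 + 4 \cdot 207\right) + \left(-2\right)^{2}} = \frac{1}{\left(-68 + 4 \left(\left(-4\right) 4\right) + 828\right) + 4} = \frac{1}{\left(-68 + 4 \left(-16\right) + 828\right) + 4} = \frac{1}{\left(-68 - 64 + 828\right) + 4} = \frac{1}{696 + 4} = \frac{1}{700}$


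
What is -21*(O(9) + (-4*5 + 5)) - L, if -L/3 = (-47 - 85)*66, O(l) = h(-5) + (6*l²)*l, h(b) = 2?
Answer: -117717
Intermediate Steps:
O(l) = 2 + 6*l³ (O(l) = 2 + (6*l²)*l = 2 + 6*l³)
L = 26136 (L = -3*(-47 - 85)*66 = -(-396)*66 = -3*(-8712) = 26136)
-21*(O(9) + (-4*5 + 5)) - L = -21*((2 + 6*9³) + (-4*5 + 5)) - 1*26136 = -21*((2 + 6*729) + (-20 + 5)) - 26136 = -21*((2 + 4374) - 15) - 26136 = -21*(4376 - 15) - 26136 = -21*4361 - 26136 = -91581 - 26136 = -117717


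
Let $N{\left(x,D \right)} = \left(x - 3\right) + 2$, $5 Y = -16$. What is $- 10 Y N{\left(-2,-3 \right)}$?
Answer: $-96$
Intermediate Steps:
$Y = - \frac{16}{5}$ ($Y = \frac{1}{5} \left(-16\right) = - \frac{16}{5} \approx -3.2$)
$N{\left(x,D \right)} = -1 + x$ ($N{\left(x,D \right)} = \left(-3 + x\right) + 2 = -1 + x$)
$- 10 Y N{\left(-2,-3 \right)} = \left(-10\right) \left(- \frac{16}{5}\right) \left(-1 - 2\right) = 32 \left(-3\right) = -96$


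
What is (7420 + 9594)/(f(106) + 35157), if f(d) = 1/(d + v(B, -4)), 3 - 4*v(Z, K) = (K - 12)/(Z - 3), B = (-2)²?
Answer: 7537202/15574555 ≈ 0.48394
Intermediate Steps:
B = 4
v(Z, K) = ¾ - (-12 + K)/(4*(-3 + Z)) (v(Z, K) = ¾ - (K - 12)/(4*(Z - 3)) = ¾ - (-12 + K)/(4*(-3 + Z)))
f(d) = 1/(19/4 + d) (f(d) = 1/(d + (3 - 1*(-4) + 3*4)/(4*(-3 + 4))) = 1/(d + (¼)*(3 + 4 + 12)/1) = 1/(d + (¼)*1*19) = 1/(d + 19/4) = 1/(19/4 + d))
(7420 + 9594)/(f(106) + 35157) = (7420 + 9594)/(4/(19 + 4*106) + 35157) = 17014/(4/(19 + 424) + 35157) = 17014/(4/443 + 35157) = 17014/(15574555/443) = 17014*(443/15574555) = 7537202/15574555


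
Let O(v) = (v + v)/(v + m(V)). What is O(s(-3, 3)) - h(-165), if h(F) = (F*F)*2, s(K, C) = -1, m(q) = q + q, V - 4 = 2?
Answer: -598952/11 ≈ -54450.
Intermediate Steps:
V = 6 (V = 4 + 2 = 6)
m(q) = 2*q
h(F) = 2*F**2 (h(F) = F**2*2 = 2*F**2)
O(v) = 2*v/(12 + v) (O(v) = (v + v)/(v + 2*6) = (2*v)/(v + 12) = (2*v)/(12 + v) = 2*v/(12 + v))
O(s(-3, 3)) - h(-165) = 2*(-1)/(12 - 1) - 2*(-165)**2 = 2*(-1)/11 - 2*27225 = 2*(-1)*(1/11) - 1*54450 = -2/11 - 54450 = -598952/11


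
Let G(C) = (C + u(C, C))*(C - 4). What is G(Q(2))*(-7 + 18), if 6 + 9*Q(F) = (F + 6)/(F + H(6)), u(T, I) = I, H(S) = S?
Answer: 4510/81 ≈ 55.679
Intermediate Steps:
Q(F) = -5/9 (Q(F) = -⅔ + ((F + 6)/(F + 6))/9 = -⅔ + ((6 + F)/(6 + F))/9 = -⅔ + (⅑)*1 = -⅔ + ⅑ = -5/9)
G(C) = 2*C*(-4 + C) (G(C) = (C + C)*(C - 4) = (2*C)*(-4 + C) = 2*C*(-4 + C))
G(Q(2))*(-7 + 18) = (2*(-5/9)*(-4 - 5/9))*(-7 + 18) = (2*(-5/9)*(-41/9))*11 = (410/81)*11 = 4510/81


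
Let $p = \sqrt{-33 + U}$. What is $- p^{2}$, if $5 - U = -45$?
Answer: $-17$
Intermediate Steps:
$U = 50$ ($U = 5 - -45 = 5 + 45 = 50$)
$p = \sqrt{17}$ ($p = \sqrt{-33 + 50} = \sqrt{17} \approx 4.1231$)
$- p^{2} = - \left(\sqrt{17}\right)^{2} = \left(-1\right) 17 = -17$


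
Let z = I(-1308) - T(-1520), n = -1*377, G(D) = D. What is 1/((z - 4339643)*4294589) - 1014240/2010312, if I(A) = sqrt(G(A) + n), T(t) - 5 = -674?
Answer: -1138948117023224413460234/2257494347520260264634309 - I*sqrt(1685)/80852918861081632629 ≈ -0.50452 - 5.077e-19*I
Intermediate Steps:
T(t) = -669 (T(t) = 5 - 674 = -669)
n = -377
I(A) = sqrt(-377 + A) (I(A) = sqrt(A - 377) = sqrt(-377 + A))
z = 669 + I*sqrt(1685) (z = sqrt(-377 - 1308) - 1*(-669) = sqrt(-1685) + 669 = I*sqrt(1685) + 669 = 669 + I*sqrt(1685) ≈ 669.0 + 41.049*I)
1/((z - 4339643)*4294589) - 1014240/2010312 = 1/((669 + I*sqrt(1685)) - 4339643*4294589) - 1014240/2010312 = (1/4294589)/(-4338974 + I*sqrt(1685)) - 1014240*1/2010312 = 1/(4294589*(-4338974 + I*sqrt(1685))) - 42260/83763 = -42260/83763 + 1/(4294589*(-4338974 + I*sqrt(1685)))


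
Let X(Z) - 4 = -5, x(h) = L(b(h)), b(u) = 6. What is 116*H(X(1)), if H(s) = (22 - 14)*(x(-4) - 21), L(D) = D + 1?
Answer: -12992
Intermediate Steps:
L(D) = 1 + D
x(h) = 7 (x(h) = 1 + 6 = 7)
X(Z) = -1 (X(Z) = 4 - 5 = -1)
H(s) = -112 (H(s) = (22 - 14)*(7 - 21) = 8*(-14) = -112)
116*H(X(1)) = 116*(-112) = -12992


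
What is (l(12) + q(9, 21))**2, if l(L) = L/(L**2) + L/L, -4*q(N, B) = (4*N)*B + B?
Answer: 1343281/36 ≈ 37313.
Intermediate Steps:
q(N, B) = -B/4 - B*N (q(N, B) = -((4*N)*B + B)/4 = -(4*B*N + B)/4 = -(B + 4*B*N)/4 = -B/4 - B*N)
l(L) = 1 + 1/L (l(L) = L/L**2 + 1 = 1/L + 1 = 1 + 1/L)
(l(12) + q(9, 21))**2 = ((1 + 12)/12 - 1*21*(1/4 + 9))**2 = ((1/12)*13 - 1*21*37/4)**2 = (13/12 - 777/4)**2 = (-1159/6)**2 = 1343281/36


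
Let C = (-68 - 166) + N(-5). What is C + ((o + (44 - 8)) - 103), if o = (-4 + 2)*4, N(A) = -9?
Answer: -318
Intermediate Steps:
o = -8 (o = -2*4 = -8)
C = -243 (C = (-68 - 166) - 9 = -234 - 9 = -243)
C + ((o + (44 - 8)) - 103) = -243 + ((-8 + (44 - 8)) - 103) = -243 + ((-8 + 36) - 103) = -243 + (28 - 103) = -243 - 75 = -318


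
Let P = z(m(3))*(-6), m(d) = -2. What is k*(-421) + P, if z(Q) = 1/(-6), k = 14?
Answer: -5893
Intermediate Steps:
z(Q) = -⅙
P = 1 (P = -⅙*(-6) = 1)
k*(-421) + P = 14*(-421) + 1 = -5894 + 1 = -5893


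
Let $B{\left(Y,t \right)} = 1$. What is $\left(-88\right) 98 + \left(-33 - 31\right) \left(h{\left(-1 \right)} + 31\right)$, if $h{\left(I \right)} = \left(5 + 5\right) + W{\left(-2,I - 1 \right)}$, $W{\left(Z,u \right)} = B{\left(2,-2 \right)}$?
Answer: $-11312$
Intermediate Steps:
$W{\left(Z,u \right)} = 1$
$h{\left(I \right)} = 11$ ($h{\left(I \right)} = \left(5 + 5\right) + 1 = 10 + 1 = 11$)
$\left(-88\right) 98 + \left(-33 - 31\right) \left(h{\left(-1 \right)} + 31\right) = \left(-88\right) 98 + \left(-33 - 31\right) \left(11 + 31\right) = -8624 - 2688 = -11312$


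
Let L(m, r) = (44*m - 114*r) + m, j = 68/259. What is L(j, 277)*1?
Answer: -8175642/259 ≈ -31566.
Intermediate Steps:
j = 68/259 (j = 68*(1/259) = 68/259 ≈ 0.26255)
L(m, r) = -114*r + 45*m (L(m, r) = (-114*r + 44*m) + m = -114*r + 45*m)
L(j, 277)*1 = (-114*277 + 45*(68/259))*1 = (-31578 + 3060/259)*1 = -8175642/259*1 = -8175642/259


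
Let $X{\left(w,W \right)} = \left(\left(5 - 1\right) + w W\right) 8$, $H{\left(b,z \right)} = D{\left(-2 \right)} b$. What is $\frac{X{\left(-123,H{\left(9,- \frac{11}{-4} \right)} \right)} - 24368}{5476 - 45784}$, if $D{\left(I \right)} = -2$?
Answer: $\frac{552}{3359} \approx 0.16433$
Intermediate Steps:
$H{\left(b,z \right)} = - 2 b$
$X{\left(w,W \right)} = 32 + 8 W w$ ($X{\left(w,W \right)} = \left(\left(5 - 1\right) + W w\right) 8 = \left(4 + W w\right) 8 = 32 + 8 W w$)
$\frac{X{\left(-123,H{\left(9,- \frac{11}{-4} \right)} \right)} - 24368}{5476 - 45784} = \frac{\left(32 + 8 \left(\left(-2\right) 9\right) \left(-123\right)\right) - 24368}{5476 - 45784} = \frac{\left(32 + 8 \left(-18\right) \left(-123\right)\right) - 24368}{-40308} = \left(\left(32 + 17712\right) - 24368\right) \left(- \frac{1}{40308}\right) = \left(17744 - 24368\right) \left(- \frac{1}{40308}\right) = \left(-6624\right) \left(- \frac{1}{40308}\right) = \frac{552}{3359}$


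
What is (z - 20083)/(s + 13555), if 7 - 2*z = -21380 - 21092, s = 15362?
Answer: 257/6426 ≈ 0.039994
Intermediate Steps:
z = 42479/2 (z = 7/2 - (-21380 - 21092)/2 = 7/2 - ½*(-42472) = 7/2 + 21236 = 42479/2 ≈ 21240.)
(z - 20083)/(s + 13555) = (42479/2 - 20083)/(15362 + 13555) = (2313/2)/28917 = (2313/2)*(1/28917) = 257/6426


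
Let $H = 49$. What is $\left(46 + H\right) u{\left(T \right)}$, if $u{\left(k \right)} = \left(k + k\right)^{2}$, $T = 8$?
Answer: $24320$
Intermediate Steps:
$u{\left(k \right)} = 4 k^{2}$ ($u{\left(k \right)} = \left(2 k\right)^{2} = 4 k^{2}$)
$\left(46 + H\right) u{\left(T \right)} = \left(46 + 49\right) 4 \cdot 8^{2} = 95 \cdot 4 \cdot 64 = 95 \cdot 256 = 24320$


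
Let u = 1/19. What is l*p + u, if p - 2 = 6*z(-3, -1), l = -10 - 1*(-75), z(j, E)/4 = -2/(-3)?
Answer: 22231/19 ≈ 1170.1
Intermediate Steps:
u = 1/19 ≈ 0.052632
z(j, E) = 8/3 (z(j, E) = 4*(-2/(-3)) = 4*(-2*(-1/3)) = 4*(2/3) = 8/3)
l = 65 (l = -10 + 75 = 65)
p = 18 (p = 2 + 6*(8/3) = 2 + 16 = 18)
l*p + u = 65*18 + 1/19 = 1170 + 1/19 = 22231/19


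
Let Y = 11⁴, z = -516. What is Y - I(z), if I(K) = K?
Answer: 15157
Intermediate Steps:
Y = 14641
Y - I(z) = 14641 - 1*(-516) = 14641 + 516 = 15157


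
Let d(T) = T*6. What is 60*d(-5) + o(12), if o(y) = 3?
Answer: -1797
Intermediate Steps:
d(T) = 6*T
60*d(-5) + o(12) = 60*(6*(-5)) + 3 = 60*(-30) + 3 = -1800 + 3 = -1797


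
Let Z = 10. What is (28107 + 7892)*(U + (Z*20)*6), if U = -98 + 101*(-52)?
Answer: -149395850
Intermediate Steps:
U = -5350 (U = -98 - 5252 = -5350)
(28107 + 7892)*(U + (Z*20)*6) = (28107 + 7892)*(-5350 + (10*20)*6) = 35999*(-5350 + 200*6) = 35999*(-5350 + 1200) = 35999*(-4150) = -149395850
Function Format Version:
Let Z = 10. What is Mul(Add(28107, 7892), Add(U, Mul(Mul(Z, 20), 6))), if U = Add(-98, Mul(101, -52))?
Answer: -149395850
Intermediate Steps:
U = -5350 (U = Add(-98, -5252) = -5350)
Mul(Add(28107, 7892), Add(U, Mul(Mul(Z, 20), 6))) = Mul(Add(28107, 7892), Add(-5350, Mul(Mul(10, 20), 6))) = Mul(35999, Add(-5350, Mul(200, 6))) = Mul(35999, Add(-5350, 1200)) = Mul(35999, -4150) = -149395850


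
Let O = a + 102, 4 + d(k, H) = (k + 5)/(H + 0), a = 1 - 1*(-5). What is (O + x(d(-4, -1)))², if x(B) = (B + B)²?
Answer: 43264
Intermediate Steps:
a = 6 (a = 1 + 5 = 6)
d(k, H) = -4 + (5 + k)/H (d(k, H) = -4 + (k + 5)/(H + 0) = -4 + (5 + k)/H)
x(B) = 4*B² (x(B) = (2*B)² = 4*B²)
O = 108 (O = 6 + 102 = 108)
(O + x(d(-4, -1)))² = (108 + 4*((5 - 4 - 4*(-1))/(-1))²)² = (108 + 4*(-(5 - 4 + 4))²)² = (108 + 4*(-1*5)²)² = (108 + 4*(-5)²)² = (108 + 4*25)² = (108 + 100)² = 208² = 43264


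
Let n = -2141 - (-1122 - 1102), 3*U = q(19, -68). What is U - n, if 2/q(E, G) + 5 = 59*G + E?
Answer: -497752/5997 ≈ -83.000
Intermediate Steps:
q(E, G) = 2/(-5 + E + 59*G) (q(E, G) = 2/(-5 + (59*G + E)) = 2/(-5 + (E + 59*G)) = 2/(-5 + E + 59*G))
U = -1/5997 (U = (2/(-5 + 19 + 59*(-68)))/3 = (2/(-5 + 19 - 4012))/3 = (2/(-3998))/3 = (2*(-1/3998))/3 = (1/3)*(-1/1999) = -1/5997 ≈ -0.00016675)
n = 83 (n = -2141 - 1*(-2224) = -2141 + 2224 = 83)
U - n = -1/5997 - 1*83 = -1/5997 - 83 = -497752/5997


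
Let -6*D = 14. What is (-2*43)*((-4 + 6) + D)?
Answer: 86/3 ≈ 28.667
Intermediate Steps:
D = -7/3 (D = -⅙*14 = -7/3 ≈ -2.3333)
(-2*43)*((-4 + 6) + D) = (-2*43)*((-4 + 6) - 7/3) = -86*(2 - 7/3) = -86*(-⅓) = 86/3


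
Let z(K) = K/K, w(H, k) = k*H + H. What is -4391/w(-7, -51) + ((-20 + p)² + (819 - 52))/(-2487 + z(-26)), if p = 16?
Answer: -2797519/217525 ≈ -12.861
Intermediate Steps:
w(H, k) = H + H*k (w(H, k) = H*k + H = H + H*k)
z(K) = 1
-4391/w(-7, -51) + ((-20 + p)² + (819 - 52))/(-2487 + z(-26)) = -4391*(-1/(7*(1 - 51))) + ((-20 + 16)² + (819 - 52))/(-2487 + 1) = -4391/((-7*(-50))) + ((-4)² + 767)/(-2486) = -4391/350 + (16 + 767)*(-1/2486) = -4391*1/350 + 783*(-1/2486) = -4391/350 - 783/2486 = -2797519/217525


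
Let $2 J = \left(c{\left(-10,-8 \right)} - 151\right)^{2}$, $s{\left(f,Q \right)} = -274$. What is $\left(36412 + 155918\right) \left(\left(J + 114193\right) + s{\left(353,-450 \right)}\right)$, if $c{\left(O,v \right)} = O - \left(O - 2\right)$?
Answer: $24045000435$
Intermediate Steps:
$c{\left(O,v \right)} = 2$ ($c{\left(O,v \right)} = O - \left(-2 + O\right) = 2$)
$J = \frac{22201}{2}$ ($J = \frac{\left(2 - 151\right)^{2}}{2} = \frac{\left(-149\right)^{2}}{2} = \frac{1}{2} \cdot 22201 = \frac{22201}{2} \approx 11101.0$)
$\left(36412 + 155918\right) \left(\left(J + 114193\right) + s{\left(353,-450 \right)}\right) = \left(36412 + 155918\right) \left(\left(\frac{22201}{2} + 114193\right) - 274\right) = 192330 \left(\frac{250587}{2} - 274\right) = 192330 \cdot \frac{250039}{2} = 24045000435$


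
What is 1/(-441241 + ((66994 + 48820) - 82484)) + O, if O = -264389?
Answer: -107847181380/407911 ≈ -2.6439e+5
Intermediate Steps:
1/(-441241 + ((66994 + 48820) - 82484)) + O = 1/(-441241 + ((66994 + 48820) - 82484)) - 264389 = 1/(-441241 + (115814 - 82484)) - 264389 = 1/(-441241 + 33330) - 264389 = 1/(-407911) - 264389 = -1/407911 - 264389 = -107847181380/407911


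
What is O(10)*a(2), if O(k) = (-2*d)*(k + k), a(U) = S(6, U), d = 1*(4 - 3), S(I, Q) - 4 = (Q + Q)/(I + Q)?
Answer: -180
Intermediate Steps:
S(I, Q) = 4 + 2*Q/(I + Q) (S(I, Q) = 4 + (Q + Q)/(I + Q) = 4 + (2*Q)/(I + Q) = 4 + 2*Q/(I + Q))
d = 1 (d = 1*1 = 1)
a(U) = 2*(12 + 3*U)/(6 + U) (a(U) = 2*(2*6 + 3*U)/(6 + U) = 2*(12 + 3*U)/(6 + U))
O(k) = -4*k (O(k) = (-2*1)*(k + k) = -4*k)
O(10)*a(2) = (-4*10)*(6*(4 + 2)/(6 + 2)) = -240*6/8 = -40*9/2 = -180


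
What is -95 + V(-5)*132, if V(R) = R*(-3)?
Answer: 1885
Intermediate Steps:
V(R) = -3*R
-95 + V(-5)*132 = -95 - 3*(-5)*132 = -95 + 15*132 = -95 + 1980 = 1885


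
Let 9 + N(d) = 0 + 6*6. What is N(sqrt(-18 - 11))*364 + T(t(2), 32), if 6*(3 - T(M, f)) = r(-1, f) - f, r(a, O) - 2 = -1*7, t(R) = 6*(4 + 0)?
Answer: 59023/6 ≈ 9837.2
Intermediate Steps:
t(R) = 24 (t(R) = 6*4 = 24)
r(a, O) = -5 (r(a, O) = 2 - 1*7 = 2 - 7 = -5)
N(d) = 27 (N(d) = -9 + (0 + 6*6) = -9 + (0 + 36) = -9 + 36 = 27)
T(M, f) = 23/6 + f/6 (T(M, f) = 3 - (-5 - f)/6 = 3 + (5/6 + f/6) = 23/6 + f/6)
N(sqrt(-18 - 11))*364 + T(t(2), 32) = 27*364 + (23/6 + (1/6)*32) = 9828 + (23/6 + 16/3) = 9828 + 55/6 = 59023/6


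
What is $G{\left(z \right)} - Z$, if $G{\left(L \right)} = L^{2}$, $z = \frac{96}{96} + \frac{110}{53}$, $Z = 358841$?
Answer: $- \frac{1007957800}{2809} \approx -3.5883 \cdot 10^{5}$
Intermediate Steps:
$z = \frac{163}{53}$ ($z = 96 \cdot \frac{1}{96} + 110 \cdot \frac{1}{53} = 1 + \frac{110}{53} = \frac{163}{53} \approx 3.0755$)
$G{\left(z \right)} - Z = \left(\frac{163}{53}\right)^{2} - 358841 = \frac{26569}{2809} - 358841 = - \frac{1007957800}{2809}$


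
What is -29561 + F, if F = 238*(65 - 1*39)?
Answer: -23373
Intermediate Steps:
F = 6188 (F = 238*(65 - 39) = 238*26 = 6188)
-29561 + F = -29561 + 6188 = -23373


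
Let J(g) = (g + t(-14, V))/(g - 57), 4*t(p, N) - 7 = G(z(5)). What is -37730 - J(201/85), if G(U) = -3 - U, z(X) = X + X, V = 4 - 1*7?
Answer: -116812031/3096 ≈ -37730.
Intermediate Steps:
V = -3 (V = 4 - 7 = -3)
z(X) = 2*X
t(p, N) = -3/2 (t(p, N) = 7/4 + (-3 - 2*5)/4 = 7/4 + (-3 - 1*10)/4 = 7/4 + (-3 - 10)/4 = 7/4 + (¼)*(-13) = 7/4 - 13/4 = -3/2)
J(g) = (-3/2 + g)/(-57 + g) (J(g) = (g - 3/2)/(g - 57) = (-3/2 + g)/(-57 + g))
-37730 - J(201/85) = -37730 - (-3/2 + 201/85)/(-57 + 201/85) = -37730 - 147/((-4644/85)*170) = -37730 - (-85)*147/(4644*170) = -37730 - 1*(-49/3096) = -37730 + 49/3096 = -116812031/3096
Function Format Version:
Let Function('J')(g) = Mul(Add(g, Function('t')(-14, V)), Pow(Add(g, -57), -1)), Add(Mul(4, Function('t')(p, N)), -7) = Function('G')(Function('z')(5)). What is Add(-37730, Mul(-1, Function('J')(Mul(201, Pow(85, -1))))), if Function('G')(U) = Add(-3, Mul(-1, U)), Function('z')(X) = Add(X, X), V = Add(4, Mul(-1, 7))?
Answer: Rational(-116812031, 3096) ≈ -37730.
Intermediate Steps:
V = -3 (V = Add(4, -7) = -3)
Function('z')(X) = Mul(2, X)
Function('t')(p, N) = Rational(-3, 2) (Function('t')(p, N) = Add(Rational(7, 4), Mul(Rational(1, 4), Add(-3, Mul(-1, Mul(2, 5))))) = Add(Rational(7, 4), Mul(Rational(1, 4), Add(-3, Mul(-1, 10)))) = Add(Rational(7, 4), Mul(Rational(1, 4), Add(-3, -10))) = Add(Rational(7, 4), Mul(Rational(1, 4), -13)) = Add(Rational(7, 4), Rational(-13, 4)) = Rational(-3, 2))
Function('J')(g) = Mul(Pow(Add(-57, g), -1), Add(Rational(-3, 2), g)) (Function('J')(g) = Mul(Add(g, Rational(-3, 2)), Pow(Add(g, -57), -1)) = Mul(Add(Rational(-3, 2), g), Pow(Add(-57, g), -1)) = Mul(Pow(Add(-57, g), -1), Add(Rational(-3, 2), g)))
Add(-37730, Mul(-1, Function('J')(Mul(201, Pow(85, -1))))) = Add(-37730, Mul(-1, Mul(Pow(Add(-57, Mul(201, Pow(85, -1))), -1), Add(Rational(-3, 2), Mul(201, Pow(85, -1)))))) = Add(-37730, Mul(-1, Mul(Pow(Add(-57, Mul(201, Rational(1, 85))), -1), Add(Rational(-3, 2), Mul(201, Rational(1, 85)))))) = Add(-37730, Mul(-1, Mul(Pow(Add(-57, Rational(201, 85)), -1), Add(Rational(-3, 2), Rational(201, 85))))) = Add(-37730, Mul(-1, Mul(Pow(Rational(-4644, 85), -1), Rational(147, 170)))) = Add(-37730, Mul(-1, Mul(Rational(-85, 4644), Rational(147, 170)))) = Add(-37730, Mul(-1, Rational(-49, 3096))) = Add(-37730, Rational(49, 3096)) = Rational(-116812031, 3096)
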